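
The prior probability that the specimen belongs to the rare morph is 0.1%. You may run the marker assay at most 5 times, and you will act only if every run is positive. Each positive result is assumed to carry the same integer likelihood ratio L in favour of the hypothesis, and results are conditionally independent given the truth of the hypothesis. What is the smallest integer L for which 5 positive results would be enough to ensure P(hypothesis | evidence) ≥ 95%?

Prior odds = 0.001/0.999 = 1/999.
Target odds = 0.95/0.05 = 19.
Need L⁵ ≥ 19 ÷ (1/999) = 18981.
7⁵ = 16807 < 18981 ≤ 32768 = 8⁵, so L = 8.

8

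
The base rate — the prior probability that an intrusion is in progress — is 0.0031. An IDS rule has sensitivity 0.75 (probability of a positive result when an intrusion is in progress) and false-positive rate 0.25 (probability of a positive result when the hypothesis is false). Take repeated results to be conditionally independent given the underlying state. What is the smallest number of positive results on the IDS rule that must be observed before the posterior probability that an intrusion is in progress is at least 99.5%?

11

Prior odds = 0.0031/0.9969 = 31/9969.
Likelihood ratio of a positive result = 0.75/0.25 = 3.
Target odds: 0.995 ÷ 0.005 = 199.
Need (31/9969) × 3ⁿ ≥ 199, i.e. 3ⁿ ≥ 1983831/31.
3¹⁰ = 59049 falls short of 1983831/31 but 3¹¹ = 177147 reaches it, so n = 11.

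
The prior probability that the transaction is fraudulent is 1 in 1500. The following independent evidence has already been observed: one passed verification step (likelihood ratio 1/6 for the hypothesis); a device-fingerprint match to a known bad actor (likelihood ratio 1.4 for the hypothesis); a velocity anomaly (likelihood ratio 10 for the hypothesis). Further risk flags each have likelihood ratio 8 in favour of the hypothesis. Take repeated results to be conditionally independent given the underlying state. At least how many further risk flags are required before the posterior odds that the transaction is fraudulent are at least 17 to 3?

Prior odds = (1/1500)/(1499/1500) = 1/1499.
Combined Bayes factor of the evidence already in hand = (1/6) × 1.4 × 10 = 7/3.
Odds after that evidence = (1/1499) × 7/3 = 7/4497.
Target odds = 17/3.
Need 8ⁿ ≥ 17/3 ÷ (7/4497) = 25483/7.
8³ = 512 falls short of 25483/7 but 8⁴ = 4096 reaches it, so n = 4.

4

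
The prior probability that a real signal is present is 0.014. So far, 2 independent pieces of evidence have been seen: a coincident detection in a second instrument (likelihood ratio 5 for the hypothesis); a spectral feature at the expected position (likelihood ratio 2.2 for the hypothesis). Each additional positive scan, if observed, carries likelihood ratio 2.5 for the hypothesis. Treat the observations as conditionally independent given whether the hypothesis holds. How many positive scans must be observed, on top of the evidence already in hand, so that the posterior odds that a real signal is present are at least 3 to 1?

Prior odds = 0.014/0.986 = 7/493.
Combined Bayes factor of the evidence already in hand = 5 × 2.2 = 11.
Odds after that evidence = (7/493) × 11 = 77/493.
Target odds = 3.
Need 2.5ⁿ ≥ 3 ÷ (77/493) = 1479/77.
2.5³ = 15.625 falls short of 1479/77 but 2.5⁴ = 39.0625 reaches it, so n = 4.

4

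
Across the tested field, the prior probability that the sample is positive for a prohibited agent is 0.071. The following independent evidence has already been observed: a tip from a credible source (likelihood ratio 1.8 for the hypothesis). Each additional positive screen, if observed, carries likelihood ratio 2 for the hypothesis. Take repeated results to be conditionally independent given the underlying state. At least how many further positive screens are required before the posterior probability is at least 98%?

9

Prior odds = 0.071/0.929 = 71/929.
Bayes factor of the evidence already in hand = 1.8.
Odds after that evidence = (71/929) × 1.8 = 639/4645.
Target odds = 0.98/0.02 = 49.
Need 2ⁿ ≥ 49 ÷ (639/4645) = 227605/639.
2⁸ = 256 falls short of 227605/639 but 2⁹ = 512 reaches it, so n = 9.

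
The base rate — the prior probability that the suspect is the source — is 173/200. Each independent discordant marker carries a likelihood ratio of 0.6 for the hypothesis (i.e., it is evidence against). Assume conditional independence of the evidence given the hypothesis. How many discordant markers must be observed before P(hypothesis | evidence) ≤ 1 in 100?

13

Prior odds = 0.865/0.135 = 173/27.
Likelihood ratio per discordant marker = 0.6.
Target posterior odds = 0.01/0.99 = 1/99.
Require 0.6ⁿ ≤ 1/99 ÷ (173/27) = 3/1903.
0.6¹² = 531441/244140625 is still above 3/1903 but 0.6¹³ ≈0.00130607 is at or below it, so n = 13.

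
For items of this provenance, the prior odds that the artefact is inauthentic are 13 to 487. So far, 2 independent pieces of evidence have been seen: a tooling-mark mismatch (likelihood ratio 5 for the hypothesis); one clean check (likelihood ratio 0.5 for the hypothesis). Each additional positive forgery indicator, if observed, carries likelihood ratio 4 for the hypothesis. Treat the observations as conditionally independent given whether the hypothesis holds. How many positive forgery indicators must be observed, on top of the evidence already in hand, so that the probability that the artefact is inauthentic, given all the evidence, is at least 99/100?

6

Prior odds = 13/487.
Combined Bayes factor of the evidence already in hand = 5 × 0.5 = 2.5.
Odds after that evidence = (13/487) × 2.5 = 65/974.
Target odds = 0.99/0.01 = 99.
Need 4ⁿ ≥ 99 ÷ (65/974) = 96426/65.
4⁵ = 1024 falls short of 96426/65 but 4⁶ = 4096 reaches it, so n = 6.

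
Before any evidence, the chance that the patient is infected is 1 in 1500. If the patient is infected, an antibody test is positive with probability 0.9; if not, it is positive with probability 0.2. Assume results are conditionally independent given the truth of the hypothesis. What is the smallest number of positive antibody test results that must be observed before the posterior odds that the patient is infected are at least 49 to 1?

8

Prior odds: (1/1500) ÷ (1499/1500) = 1/1499.
Likelihood ratio of a positive = 0.9/0.2 = 4.5.
Target odds = 49.
Require 4.5ⁿ ≥ 49 ÷ (1/1499) = 73451.
4.5⁷ = 4782969/128 falls short of 73451 but 4.5⁸ = 43046721/256 reaches it, so n = 8.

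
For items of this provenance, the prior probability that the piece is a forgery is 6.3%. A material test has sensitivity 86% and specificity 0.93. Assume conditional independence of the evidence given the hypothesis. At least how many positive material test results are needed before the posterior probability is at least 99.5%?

Prior odds: 0.063 ÷ 0.937 = 63/937.
False-positive rate = 1 − 0.93 = 0.07; likelihood ratio of a positive = 0.86/0.07 = 86/7.
Target posterior odds = 0.995/0.005 = 199.
Require (86/7)ⁿ ≥ 199 ÷ (63/937) = 186463/63.
(86/7)³ = 636056/343 falls short of 186463/63 but (86/7)⁴ = 54700816/2401 reaches it, so n = 4.

4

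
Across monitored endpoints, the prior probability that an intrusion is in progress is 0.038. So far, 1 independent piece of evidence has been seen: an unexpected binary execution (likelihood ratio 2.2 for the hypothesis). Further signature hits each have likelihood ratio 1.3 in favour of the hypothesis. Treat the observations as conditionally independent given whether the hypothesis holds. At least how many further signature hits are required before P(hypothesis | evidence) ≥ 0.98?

25

Prior odds = 0.038/0.962 = 19/481.
Bayes factor of the evidence already in hand = 2.2.
Odds after that evidence = (19/481) × 2.2 = 209/2405.
Target odds = 0.98/0.02 = 49.
Need 1.3ⁿ ≥ 49 ÷ (209/2405) = 117845/209.
1.3²⁴ ≈542.801 falls short of 117845/209 but 1.3²⁵ ≈705.641 reaches it, so n = 25.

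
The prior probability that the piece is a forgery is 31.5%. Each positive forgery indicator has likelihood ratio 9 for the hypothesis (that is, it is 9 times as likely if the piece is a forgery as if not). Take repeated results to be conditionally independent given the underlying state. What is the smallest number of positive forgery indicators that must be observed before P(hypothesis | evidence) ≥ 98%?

Prior odds = 0.315/0.685 = 63/137.
Likelihood ratio per positive forgery indicator = 9.
Target odds: 0.98 ÷ 0.02 = 49.
Need (63/137) × 9ⁿ ≥ 49, i.e. 9ⁿ ≥ 959/9.
9² = 81 falls short of 959/9 but 9³ = 729 reaches it, so n = 3.

3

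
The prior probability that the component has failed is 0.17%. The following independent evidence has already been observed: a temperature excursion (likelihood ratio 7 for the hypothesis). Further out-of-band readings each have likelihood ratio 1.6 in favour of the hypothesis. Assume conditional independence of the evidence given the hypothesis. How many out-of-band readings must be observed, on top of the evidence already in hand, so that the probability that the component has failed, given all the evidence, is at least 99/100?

Prior odds = 0.0017/0.9983 = 17/9983.
Bayes factor of the evidence already in hand = 7.
Odds after that evidence = (17/9983) × 7 = 119/9983.
Target odds = 0.99/0.01 = 99.
Need 1.6ⁿ ≥ 99 ÷ (119/9983) = 988317/119.
1.6¹⁹ ≈7555.79 falls short of 988317/119 but 1.6²⁰ ≈12089.3 reaches it, so n = 20.

20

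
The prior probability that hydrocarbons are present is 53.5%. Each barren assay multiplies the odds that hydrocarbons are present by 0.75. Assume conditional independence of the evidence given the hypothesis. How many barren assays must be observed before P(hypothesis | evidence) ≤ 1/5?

6

Prior odds: 0.535 ÷ 0.465 = 107/93.
Likelihood ratio per barren assay = 0.75.
Target posterior odds = 0.2/0.8 = 0.25.
Need (107/93) × 0.75ⁿ ≤ 0.25, i.e. 0.75ⁿ ≤ 93/428.
0.75⁵ = 243/1024 is still above 93/428 but 0.75⁶ = 729/4096 is at or below it, so n = 6.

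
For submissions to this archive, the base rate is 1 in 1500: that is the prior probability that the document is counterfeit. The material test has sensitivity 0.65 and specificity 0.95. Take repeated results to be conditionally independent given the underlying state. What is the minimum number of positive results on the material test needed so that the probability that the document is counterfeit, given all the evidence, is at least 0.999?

Prior odds = (1/1500)/(1499/1500) = 1/1499.
False-positive rate = 1 − 0.95 = 0.05; likelihood ratio of a positive = 0.65/0.05 = 13.
Target odds: 0.999 ÷ 0.001 = 999.
Need (1/1499) × 13ⁿ ≥ 999, i.e. 13ⁿ ≥ 1497501.
13⁵ = 371293 falls short of 1497501 but 13⁶ = 4826809 reaches it, so n = 6.

6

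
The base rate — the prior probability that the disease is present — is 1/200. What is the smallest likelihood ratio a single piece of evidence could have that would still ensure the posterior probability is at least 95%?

3781

Prior odds = 0.005/0.995 = 1/199.
Target odds = 0.95/0.05 = 19.
Required Bayes factor = 19 ÷ (1/199) = 3781.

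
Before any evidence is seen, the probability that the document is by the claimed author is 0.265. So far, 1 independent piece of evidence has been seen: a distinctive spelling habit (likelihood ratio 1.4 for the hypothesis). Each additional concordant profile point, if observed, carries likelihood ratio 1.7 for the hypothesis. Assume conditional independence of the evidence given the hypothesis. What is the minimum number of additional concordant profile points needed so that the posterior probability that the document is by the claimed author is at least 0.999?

Prior odds = 0.265/0.735 = 53/147.
Bayes factor of the evidence already in hand = 1.4.
Odds after that evidence = (53/147) × 1.4 = 53/105.
Target odds = 0.999/0.001 = 999.
Need 1.7ⁿ ≥ 999 ÷ (53/105) = 104895/53.
1.7¹⁴ ≈1683.78 falls short of 104895/53 but 1.7¹⁵ ≈2862.42 reaches it, so n = 15.

15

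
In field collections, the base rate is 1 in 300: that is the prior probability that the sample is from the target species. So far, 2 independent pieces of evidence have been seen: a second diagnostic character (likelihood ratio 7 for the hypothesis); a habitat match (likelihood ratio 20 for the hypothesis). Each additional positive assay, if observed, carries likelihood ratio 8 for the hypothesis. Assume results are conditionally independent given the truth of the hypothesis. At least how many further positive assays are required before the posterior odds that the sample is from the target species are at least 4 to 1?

Prior odds = (1/300)/(299/300) = 1/299.
Combined Bayes factor of the evidence already in hand = 7 × 20 = 140.
Odds after that evidence = (1/299) × 140 = 140/299.
Target odds = 4.
Need 8ⁿ ≥ 4 ÷ (140/299) = 299/35.
8¹ = 8 falls short of 299/35 but 8² = 64 reaches it, so n = 2.

2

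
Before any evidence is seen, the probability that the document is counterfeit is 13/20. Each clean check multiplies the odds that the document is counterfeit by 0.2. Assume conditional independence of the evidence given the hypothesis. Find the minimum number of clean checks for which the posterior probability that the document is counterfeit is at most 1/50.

Prior odds: 0.65 ÷ 0.35 = 13/7.
Likelihood ratio per clean check = 0.2.
Target odds: 0.02 ÷ 0.98 = 1/49.
Require 0.2ⁿ ≤ 1/49 ÷ (13/7) = 1/91.
0.2² = 0.04 is still above 1/91 but 0.2³ = 0.008 is at or below it, so n = 3.

3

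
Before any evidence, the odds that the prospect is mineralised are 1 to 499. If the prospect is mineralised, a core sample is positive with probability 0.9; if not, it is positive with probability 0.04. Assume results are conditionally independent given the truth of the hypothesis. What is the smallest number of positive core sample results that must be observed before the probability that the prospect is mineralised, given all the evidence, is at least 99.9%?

5

Prior odds = 1/499.
Likelihood ratio of a positive = 0.9/0.04 = 22.5.
Target odds: 0.999 ÷ 0.001 = 999.
Require 22.5ⁿ ≥ 999 ÷ (1/499) = 498501.
22.5⁴ = 256289.0625 falls short of 498501 but 22.5⁵ = 184528125/32 reaches it, so n = 5.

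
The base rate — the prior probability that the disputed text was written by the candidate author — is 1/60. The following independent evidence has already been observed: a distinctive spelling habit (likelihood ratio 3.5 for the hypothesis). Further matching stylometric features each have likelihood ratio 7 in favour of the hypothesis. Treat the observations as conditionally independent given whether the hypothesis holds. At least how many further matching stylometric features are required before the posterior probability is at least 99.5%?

5

Prior odds = (1/60)/(59/60) = 1/59.
Bayes factor of the evidence already in hand = 3.5.
Odds after that evidence = (1/59) × 3.5 = 7/118.
Target odds = 0.995/0.005 = 199.
Need 7ⁿ ≥ 199 ÷ (7/118) = 23482/7.
7⁴ = 2401 falls short of 23482/7 but 7⁵ = 16807 reaches it, so n = 5.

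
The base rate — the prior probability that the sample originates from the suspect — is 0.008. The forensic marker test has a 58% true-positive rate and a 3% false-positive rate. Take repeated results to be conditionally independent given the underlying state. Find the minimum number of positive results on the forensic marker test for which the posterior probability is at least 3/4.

Prior odds = 0.008/0.992 = 1/124.
Likelihood ratio of a positive result = 0.58/0.03 = 58/3.
Target odds: 0.75 ÷ 0.25 = 3.
Require (58/3)ⁿ ≥ 3 ÷ (1/124) = 372.
(58/3)¹ = 58/3 falls short of 372 but (58/3)² = 3364/9 reaches it, so n = 2.

2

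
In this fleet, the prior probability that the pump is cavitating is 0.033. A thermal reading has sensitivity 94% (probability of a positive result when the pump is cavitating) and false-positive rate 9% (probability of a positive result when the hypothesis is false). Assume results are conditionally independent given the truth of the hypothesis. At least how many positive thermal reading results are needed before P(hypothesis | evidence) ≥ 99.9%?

Prior odds = 0.033/0.967 = 33/967.
Likelihood ratio of a positive result = 0.94/0.09 = 94/9.
Target odds: 0.999 ÷ 0.001 = 999.
Need (33/967) × (94/9)ⁿ ≥ 999, i.e. (94/9)ⁿ ≥ 322011/11.
(94/9)⁴ = 78074896/6561 falls short of 322011/11 but (94/9)⁵ ≈124287 reaches it, so n = 5.

5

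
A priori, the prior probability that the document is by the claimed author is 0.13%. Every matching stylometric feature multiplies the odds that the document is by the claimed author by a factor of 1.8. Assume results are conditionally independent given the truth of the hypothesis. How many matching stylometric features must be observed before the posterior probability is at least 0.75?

14

Prior odds: 0.0013 ÷ 0.9987 = 13/9987.
Likelihood ratio per matching stylometric feature = 1.8.
Target posterior odds = 0.75/0.25 = 3.
Require 1.8ⁿ ≥ 3 ÷ (13/9987) = 29961/13.
1.8¹³ ≈2082.3 falls short of 29961/13 but 1.8¹⁴ ≈3748.13 reaches it, so n = 14.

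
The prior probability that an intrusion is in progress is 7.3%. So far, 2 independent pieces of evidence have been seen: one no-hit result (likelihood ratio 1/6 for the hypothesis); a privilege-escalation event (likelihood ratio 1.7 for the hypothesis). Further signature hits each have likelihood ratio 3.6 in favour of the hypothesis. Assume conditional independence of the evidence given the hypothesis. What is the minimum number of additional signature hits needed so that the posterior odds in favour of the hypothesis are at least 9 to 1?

Prior odds = 0.073/0.927 = 73/927.
Combined Bayes factor of the evidence already in hand = (1/6) × 1.7 = 17/60.
Odds after that evidence = (73/927) × 17/60 = 1241/55620.
Target odds = 9.
Need 3.6ⁿ ≥ 9 ÷ (1241/55620) = 500580/1241.
3.6⁴ = 167.9616 falls short of 500580/1241 but 3.6⁵ = 604.66176 reaches it, so n = 5.

5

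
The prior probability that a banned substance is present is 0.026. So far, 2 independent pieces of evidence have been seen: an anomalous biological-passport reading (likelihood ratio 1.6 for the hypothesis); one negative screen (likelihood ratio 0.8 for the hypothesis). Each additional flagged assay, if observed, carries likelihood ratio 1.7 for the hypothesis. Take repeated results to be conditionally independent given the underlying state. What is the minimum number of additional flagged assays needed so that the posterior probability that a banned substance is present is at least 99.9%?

20

Prior odds = 0.026/0.974 = 13/487.
Combined Bayes factor of the evidence already in hand = 1.6 × 0.8 = 1.28.
Odds after that evidence = (13/487) × 1.28 = 416/12175.
Target odds = 0.999/0.001 = 999.
Need 1.7ⁿ ≥ 999 ÷ (416/12175) = 12162825/416.
1.7¹⁹ ≈23907.2 falls short of 12162825/416 but 1.7²⁰ ≈40642.3 reaches it, so n = 20.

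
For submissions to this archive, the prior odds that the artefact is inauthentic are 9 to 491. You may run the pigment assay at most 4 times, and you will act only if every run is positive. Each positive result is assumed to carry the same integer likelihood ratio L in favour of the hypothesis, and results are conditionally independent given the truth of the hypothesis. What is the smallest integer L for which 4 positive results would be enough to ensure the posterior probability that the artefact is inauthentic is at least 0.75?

Prior odds = 9/491.
Target odds = 0.75/0.25 = 3.
Need L⁴ ≥ 3 ÷ (9/491) = 491/3.
3⁴ = 81 < 491/3 ≤ 256 = 4⁴, so L = 4.

4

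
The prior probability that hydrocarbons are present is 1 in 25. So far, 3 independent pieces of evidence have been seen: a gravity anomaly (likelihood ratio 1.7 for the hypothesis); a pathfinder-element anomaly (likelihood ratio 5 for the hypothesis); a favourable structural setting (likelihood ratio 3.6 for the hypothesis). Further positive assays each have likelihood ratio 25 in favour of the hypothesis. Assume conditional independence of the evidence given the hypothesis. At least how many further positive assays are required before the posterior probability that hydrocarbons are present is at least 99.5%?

2

Prior odds = 0.04/0.96 = 1/24.
Combined Bayes factor of the evidence already in hand = 1.7 × 5 × 3.6 = 30.6.
Odds after that evidence = (1/24) × 30.6 = 1.275.
Target odds = 0.995/0.005 = 199.
Need 25ⁿ ≥ 199 ÷ 1.275 = 7960/51.
25¹ = 25 falls short of 7960/51 but 25² = 625 reaches it, so n = 2.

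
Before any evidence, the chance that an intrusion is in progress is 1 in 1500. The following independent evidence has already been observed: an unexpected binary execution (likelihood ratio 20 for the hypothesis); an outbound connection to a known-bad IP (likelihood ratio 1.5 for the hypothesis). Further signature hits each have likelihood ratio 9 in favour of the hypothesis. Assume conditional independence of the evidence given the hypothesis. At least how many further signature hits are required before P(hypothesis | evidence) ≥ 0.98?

Prior odds = (1/1500)/(1499/1500) = 1/1499.
Combined Bayes factor of the evidence already in hand = 20 × 1.5 = 30.
Odds after that evidence = (1/1499) × 30 = 30/1499.
Target odds = 0.98/0.02 = 49.
Need 9ⁿ ≥ 49 ÷ (30/1499) = 73451/30.
9³ = 729 falls short of 73451/30 but 9⁴ = 6561 reaches it, so n = 4.

4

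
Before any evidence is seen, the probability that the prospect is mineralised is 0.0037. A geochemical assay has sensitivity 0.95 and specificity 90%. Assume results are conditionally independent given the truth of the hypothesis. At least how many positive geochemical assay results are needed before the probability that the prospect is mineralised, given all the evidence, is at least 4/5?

4

Prior odds: 0.0037 ÷ 0.9963 = 37/9963.
False-positive rate = 1 − 0.9 = 0.1; likelihood ratio of a positive = 0.95/0.1 = 9.5.
Target odds: 0.8 ÷ 0.2 = 4.
Need (37/9963) × 9.5ⁿ ≥ 4, i.e. 9.5ⁿ ≥ 39852/37.
9.5³ = 857.375 falls short of 39852/37 but 9.5⁴ = 8145.0625 reaches it, so n = 4.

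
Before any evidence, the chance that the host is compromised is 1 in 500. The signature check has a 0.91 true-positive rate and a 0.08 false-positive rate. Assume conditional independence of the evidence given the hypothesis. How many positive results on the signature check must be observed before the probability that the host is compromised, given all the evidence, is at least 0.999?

Prior odds = 0.002/0.998 = 1/499.
Likelihood ratio of a positive result = 0.91/0.08 = 11.375.
Target posterior odds = 0.999/0.001 = 999.
Need (1/499) × 11.375ⁿ ≥ 999, i.e. 11.375ⁿ ≥ 498501.
11.375⁵ ≈190439 falls short of 498501 but 11.375⁶ ≈2.16625e+06 reaches it, so n = 6.

6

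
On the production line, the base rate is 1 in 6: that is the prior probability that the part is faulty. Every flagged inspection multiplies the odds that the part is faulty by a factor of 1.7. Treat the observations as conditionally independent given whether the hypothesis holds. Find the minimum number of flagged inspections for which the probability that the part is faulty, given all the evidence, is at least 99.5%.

14

Prior odds: (1/6) ÷ (5/6) = 0.2.
Likelihood ratio per flagged inspection = 1.7.
Target odds: 0.995 ÷ 0.005 = 199.
Need 0.2 × 1.7ⁿ ≥ 199, i.e. 1.7ⁿ ≥ 995.
1.7¹³ ≈990.458 falls short of 995 but 1.7¹⁴ ≈1683.78 reaches it, so n = 14.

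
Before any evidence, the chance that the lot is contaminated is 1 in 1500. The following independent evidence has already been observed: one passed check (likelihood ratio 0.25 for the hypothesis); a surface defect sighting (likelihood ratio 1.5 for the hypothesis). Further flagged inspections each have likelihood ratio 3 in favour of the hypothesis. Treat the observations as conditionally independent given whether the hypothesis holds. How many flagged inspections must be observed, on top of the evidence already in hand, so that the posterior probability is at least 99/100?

Prior odds = (1/1500)/(1499/1500) = 1/1499.
Combined Bayes factor of the evidence already in hand = 0.25 × 1.5 = 0.375.
Odds after that evidence = (1/1499) × 0.375 = 3/11992.
Target odds = 0.99/0.01 = 99.
Need 3ⁿ ≥ 99 ÷ (3/11992) = 395736.
3¹¹ = 177147 falls short of 395736 but 3¹² = 531441 reaches it, so n = 12.

12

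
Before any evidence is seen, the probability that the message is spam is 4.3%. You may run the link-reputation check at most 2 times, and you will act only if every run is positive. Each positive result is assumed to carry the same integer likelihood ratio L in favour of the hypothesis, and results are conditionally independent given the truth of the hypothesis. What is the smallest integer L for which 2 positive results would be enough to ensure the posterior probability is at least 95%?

Prior odds = 0.043/0.957 = 43/957.
Target odds = 0.95/0.05 = 19.
Need L² ≥ 19 ÷ (43/957) = 18183/43.
20² = 400 < 18183/43 ≤ 441 = 21², so L = 21.

21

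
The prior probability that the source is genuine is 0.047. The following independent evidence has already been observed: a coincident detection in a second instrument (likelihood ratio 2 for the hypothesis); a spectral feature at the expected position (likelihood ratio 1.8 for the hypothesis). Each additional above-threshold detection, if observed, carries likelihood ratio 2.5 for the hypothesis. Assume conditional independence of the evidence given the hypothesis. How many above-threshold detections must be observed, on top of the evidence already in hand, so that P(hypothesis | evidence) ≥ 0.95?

Prior odds = 0.047/0.953 = 47/953.
Combined Bayes factor of the evidence already in hand = 2 × 1.8 = 3.6.
Odds after that evidence = (47/953) × 3.6 = 846/4765.
Target odds = 0.95/0.05 = 19.
Need 2.5ⁿ ≥ 19 ÷ (846/4765) = 90535/846.
2.5⁵ = 97.65625 falls short of 90535/846 but 2.5⁶ = 244.140625 reaches it, so n = 6.

6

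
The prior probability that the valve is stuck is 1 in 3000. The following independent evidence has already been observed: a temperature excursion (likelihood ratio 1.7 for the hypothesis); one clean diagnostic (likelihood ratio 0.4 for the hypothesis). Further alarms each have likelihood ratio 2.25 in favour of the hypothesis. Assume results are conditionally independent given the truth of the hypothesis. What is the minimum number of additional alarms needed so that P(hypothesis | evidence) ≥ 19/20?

Prior odds = (1/3000)/(2999/3000) = 1/2999.
Combined Bayes factor of the evidence already in hand = 1.7 × 0.4 = 0.68.
Odds after that evidence = (1/2999) × 0.68 = 17/74975.
Target odds = 0.95/0.05 = 19.
Need 2.25ⁿ ≥ 19 ÷ (17/74975) = 1424525/17.
2.25¹³ ≈37876.8 falls short of 1424525/17 but 2.25¹⁴ ≈85222.7 reaches it, so n = 14.

14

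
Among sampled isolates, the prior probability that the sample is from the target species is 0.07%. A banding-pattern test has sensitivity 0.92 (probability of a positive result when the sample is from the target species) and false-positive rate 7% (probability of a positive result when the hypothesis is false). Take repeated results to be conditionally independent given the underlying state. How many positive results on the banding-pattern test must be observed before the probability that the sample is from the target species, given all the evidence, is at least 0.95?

4

Prior odds: 0.0007 ÷ 0.9993 = 7/9993.
Likelihood ratio of a positive result = 0.92/0.07 = 92/7.
Target posterior odds = 0.95/0.05 = 19.
Need (7/9993) × (92/7)ⁿ ≥ 19, i.e. (92/7)ⁿ ≥ 189867/7.
(92/7)³ = 778688/343 falls short of 189867/7 but (92/7)⁴ = 71639296/2401 reaches it, so n = 4.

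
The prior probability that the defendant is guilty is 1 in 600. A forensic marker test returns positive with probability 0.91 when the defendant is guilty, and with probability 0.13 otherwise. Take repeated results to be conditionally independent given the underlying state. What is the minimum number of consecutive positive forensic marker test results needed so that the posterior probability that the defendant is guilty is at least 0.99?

6

Prior odds = (1/600)/(599/600) = 1/599.
Likelihood ratio of a positive result = 0.91/0.13 = 7.
Target odds: 0.99 ÷ 0.01 = 99.
Require 7ⁿ ≥ 99 ÷ (1/599) = 59301.
7⁵ = 16807 falls short of 59301 but 7⁶ = 117649 reaches it, so n = 6.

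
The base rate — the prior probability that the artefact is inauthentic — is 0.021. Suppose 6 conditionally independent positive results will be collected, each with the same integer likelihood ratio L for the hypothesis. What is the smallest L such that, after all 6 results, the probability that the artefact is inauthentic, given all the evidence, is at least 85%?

3

Prior odds = 0.021/0.979 = 21/979.
Target odds = 0.85/0.15 = 17/3.
Need L⁶ ≥ 17/3 ÷ (21/979) = 16643/63.
2⁶ = 64 < 16643/63 ≤ 729 = 3⁶, so L = 3.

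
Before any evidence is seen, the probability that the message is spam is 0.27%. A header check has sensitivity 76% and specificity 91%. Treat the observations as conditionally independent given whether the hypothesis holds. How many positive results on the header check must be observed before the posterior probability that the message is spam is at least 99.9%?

7

Prior odds: 0.0027 ÷ 0.9973 = 27/9973.
False-positive rate = 1 − 0.91 = 0.09; likelihood ratio of a positive = 0.76/0.09 = 76/9.
Target odds: 0.999 ÷ 0.001 = 999.
Need (27/9973) × (76/9)ⁿ ≥ 999, i.e. (76/9)ⁿ ≥ 369001.
(76/9)⁶ ≈362599 falls short of 369001 but (76/9)⁷ ≈3.06195e+06 reaches it, so n = 7.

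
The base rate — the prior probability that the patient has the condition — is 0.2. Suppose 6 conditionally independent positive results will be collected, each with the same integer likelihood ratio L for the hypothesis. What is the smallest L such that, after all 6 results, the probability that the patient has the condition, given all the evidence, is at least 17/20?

2

Prior odds = 0.2/0.8 = 0.25.
Target odds = 0.85/0.15 = 17/3.
Need L⁶ ≥ 17/3 ÷ 0.25 = 68/3.
1⁶ = 1 < 68/3 ≤ 64 = 2⁶, so L = 2.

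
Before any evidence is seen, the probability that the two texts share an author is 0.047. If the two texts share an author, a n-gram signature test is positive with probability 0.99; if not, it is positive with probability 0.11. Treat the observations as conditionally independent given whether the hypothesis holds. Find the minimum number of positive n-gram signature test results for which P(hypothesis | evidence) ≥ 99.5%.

Prior odds = 0.047/0.953 = 47/953.
Likelihood ratio of a positive = 0.99/0.11 = 9.
Target posterior odds = 0.995/0.005 = 199.
Require 9ⁿ ≥ 199 ÷ (47/953) = 189647/47.
9³ = 729 falls short of 189647/47 but 9⁴ = 6561 reaches it, so n = 4.

4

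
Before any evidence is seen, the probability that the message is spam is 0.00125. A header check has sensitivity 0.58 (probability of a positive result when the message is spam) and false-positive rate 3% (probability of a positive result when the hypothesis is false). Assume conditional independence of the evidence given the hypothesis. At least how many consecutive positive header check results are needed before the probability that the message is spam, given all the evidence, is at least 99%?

Prior odds = 0.00125/0.99875 = 1/799.
Likelihood ratio of a positive result = 0.58/0.03 = 58/3.
Target odds: 0.99 ÷ 0.01 = 99.
Need (1/799) × (58/3)ⁿ ≥ 99, i.e. (58/3)ⁿ ≥ 79101.
(58/3)³ = 195112/27 falls short of 79101 but (58/3)⁴ = 11316496/81 reaches it, so n = 4.

4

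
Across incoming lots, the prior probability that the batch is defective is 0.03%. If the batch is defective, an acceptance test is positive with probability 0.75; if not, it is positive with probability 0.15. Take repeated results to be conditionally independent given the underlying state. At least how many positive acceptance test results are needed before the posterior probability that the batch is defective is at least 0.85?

7

Prior odds: 0.0003 ÷ 0.9997 = 3/9997.
Likelihood ratio of a positive = 0.75/0.15 = 5.
Target odds: 0.85 ÷ 0.15 = 17/3.
Need (3/9997) × 5ⁿ ≥ 17/3, i.e. 5ⁿ ≥ 169949/9.
5⁶ = 15625 falls short of 169949/9 but 5⁷ = 78125 reaches it, so n = 7.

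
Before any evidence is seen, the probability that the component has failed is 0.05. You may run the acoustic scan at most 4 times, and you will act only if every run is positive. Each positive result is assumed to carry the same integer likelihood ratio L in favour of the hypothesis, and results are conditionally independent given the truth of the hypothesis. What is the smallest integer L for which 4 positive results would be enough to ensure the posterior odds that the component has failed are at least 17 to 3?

4

Prior odds = 0.05/0.95 = 1/19.
Target odds = 17/3.
Need L⁴ ≥ 17/3 ÷ (1/19) = 323/3.
3⁴ = 81 < 323/3 ≤ 256 = 4⁴, so L = 4.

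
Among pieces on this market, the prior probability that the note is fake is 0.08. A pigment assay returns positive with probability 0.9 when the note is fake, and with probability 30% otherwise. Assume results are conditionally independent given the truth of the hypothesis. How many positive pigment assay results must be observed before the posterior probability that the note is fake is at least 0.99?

7

Prior odds: 0.08 ÷ 0.92 = 2/23.
Likelihood ratio of a positive result = 0.9/0.3 = 3.
Target odds: 0.99 ÷ 0.01 = 99.
Require 3ⁿ ≥ 99 ÷ (2/23) = 1138.5.
3⁶ = 729 falls short of 1138.5 but 3⁷ = 2187 reaches it, so n = 7.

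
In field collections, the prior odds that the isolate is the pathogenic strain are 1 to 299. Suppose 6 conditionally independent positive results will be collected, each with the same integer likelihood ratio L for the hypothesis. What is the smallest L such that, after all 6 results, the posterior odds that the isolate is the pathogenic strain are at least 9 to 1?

4

Prior odds = 1/299.
Target odds = 9.
Need L⁶ ≥ 9 ÷ (1/299) = 2691.
3⁶ = 729 < 2691 ≤ 4096 = 4⁶, so L = 4.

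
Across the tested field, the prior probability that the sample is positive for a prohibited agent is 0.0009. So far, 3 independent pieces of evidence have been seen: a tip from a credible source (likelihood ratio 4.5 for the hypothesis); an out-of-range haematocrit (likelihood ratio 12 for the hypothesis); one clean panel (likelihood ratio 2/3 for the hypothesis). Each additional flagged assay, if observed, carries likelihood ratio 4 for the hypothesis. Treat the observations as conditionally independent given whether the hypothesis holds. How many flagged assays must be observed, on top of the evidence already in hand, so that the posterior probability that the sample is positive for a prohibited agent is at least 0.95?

5

Prior odds = 0.0009/0.9991 = 9/9991.
Combined Bayes factor of the evidence already in hand = 4.5 × 12 × (2/3) = 36.
Odds after that evidence = (9/9991) × 36 = 324/9991.
Target odds = 0.95/0.05 = 19.
Need 4ⁿ ≥ 19 ÷ (324/9991) = 189829/324.
4⁴ = 256 falls short of 189829/324 but 4⁵ = 1024 reaches it, so n = 5.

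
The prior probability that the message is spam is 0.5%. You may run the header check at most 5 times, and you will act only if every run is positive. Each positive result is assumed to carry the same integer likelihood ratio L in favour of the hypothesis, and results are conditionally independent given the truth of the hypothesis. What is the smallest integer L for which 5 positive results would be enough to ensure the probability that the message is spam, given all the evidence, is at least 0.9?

Prior odds = 0.005/0.995 = 1/199.
Target odds = 0.9/0.1 = 9.
Need L⁵ ≥ 9 ÷ (1/199) = 1791.
4⁵ = 1024 < 1791 ≤ 3125 = 5⁵, so L = 5.

5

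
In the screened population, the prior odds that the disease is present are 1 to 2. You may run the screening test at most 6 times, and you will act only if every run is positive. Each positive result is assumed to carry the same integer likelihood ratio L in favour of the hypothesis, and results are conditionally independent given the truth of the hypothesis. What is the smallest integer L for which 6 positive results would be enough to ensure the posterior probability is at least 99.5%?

Prior odds = 0.5.
Target odds = 0.995/0.005 = 199.
Need L⁶ ≥ 199 ÷ 0.5 = 398.
2⁶ = 64 < 398 ≤ 729 = 3⁶, so L = 3.

3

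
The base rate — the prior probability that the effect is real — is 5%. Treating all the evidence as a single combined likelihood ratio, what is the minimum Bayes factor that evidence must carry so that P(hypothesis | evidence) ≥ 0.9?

Prior odds = 0.05/0.95 = 1/19.
Target odds = 0.9/0.1 = 9.
Required Bayes factor = 9 ÷ (1/19) = 171.

171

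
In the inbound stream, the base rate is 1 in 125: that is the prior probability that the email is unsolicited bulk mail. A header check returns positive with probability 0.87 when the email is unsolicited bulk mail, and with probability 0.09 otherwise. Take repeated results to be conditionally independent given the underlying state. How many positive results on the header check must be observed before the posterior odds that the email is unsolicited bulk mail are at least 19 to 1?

4

Prior odds = 0.008/0.992 = 1/124.
Likelihood ratio of a positive result = 0.87/0.09 = 29/3.
Target odds = 19.
Need (1/124) × (29/3)ⁿ ≥ 19, i.e. (29/3)ⁿ ≥ 2356.
(29/3)³ = 24389/27 falls short of 2356 but (29/3)⁴ = 707281/81 reaches it, so n = 4.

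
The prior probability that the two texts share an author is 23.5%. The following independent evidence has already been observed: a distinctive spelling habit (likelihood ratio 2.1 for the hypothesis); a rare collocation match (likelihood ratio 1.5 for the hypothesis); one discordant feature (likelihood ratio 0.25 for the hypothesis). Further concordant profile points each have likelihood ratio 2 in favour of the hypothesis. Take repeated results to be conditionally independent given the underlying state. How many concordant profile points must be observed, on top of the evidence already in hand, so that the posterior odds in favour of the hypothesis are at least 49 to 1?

8

Prior odds = 0.235/0.765 = 47/153.
Combined Bayes factor of the evidence already in hand = 2.1 × 1.5 × 0.25 = 0.7875.
Odds after that evidence = (47/153) × 0.7875 = 329/1360.
Target odds = 49.
Need 2ⁿ ≥ 49 ÷ (329/1360) = 9520/47.
2⁷ = 128 falls short of 9520/47 but 2⁸ = 256 reaches it, so n = 8.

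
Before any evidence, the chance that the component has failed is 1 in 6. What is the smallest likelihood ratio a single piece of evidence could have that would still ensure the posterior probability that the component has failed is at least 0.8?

20

Prior odds = (1/6)/(5/6) = 0.2.
Target odds = 0.8/0.2 = 4.
Required Bayes factor = 4 ÷ 0.2 = 20.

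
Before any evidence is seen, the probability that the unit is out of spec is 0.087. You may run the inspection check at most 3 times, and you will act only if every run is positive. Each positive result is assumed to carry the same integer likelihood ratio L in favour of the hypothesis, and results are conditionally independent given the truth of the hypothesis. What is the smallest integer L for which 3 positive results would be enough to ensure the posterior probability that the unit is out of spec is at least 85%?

Prior odds = 0.087/0.913 = 87/913.
Target odds = 0.85/0.15 = 17/3.
Need L³ ≥ 17/3 ÷ (87/913) = 15521/261.
3³ = 27 < 15521/261 ≤ 64 = 4³, so L = 4.

4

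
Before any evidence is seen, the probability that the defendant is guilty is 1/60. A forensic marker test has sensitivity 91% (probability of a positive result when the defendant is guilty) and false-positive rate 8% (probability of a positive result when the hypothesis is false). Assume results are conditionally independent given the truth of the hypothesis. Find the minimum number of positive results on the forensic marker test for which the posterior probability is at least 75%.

Prior odds: (1/60) ÷ (59/60) = 1/59.
Likelihood ratio of a positive result = 0.91/0.08 = 11.375.
Target odds: 0.75 ÷ 0.25 = 3.
Require 11.375ⁿ ≥ 3 ÷ (1/59) = 177.
11.375² = 129.390625 falls short of 177 but 11.375³ = 753571/512 reaches it, so n = 3.

3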